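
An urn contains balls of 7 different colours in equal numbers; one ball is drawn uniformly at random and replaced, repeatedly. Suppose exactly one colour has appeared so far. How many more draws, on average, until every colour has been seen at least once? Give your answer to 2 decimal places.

From k distinct to k+1 distinct takes on average 7/(7-k) draws.
Sum over k = 1,...,6: E = 7/6 + 7/5 + 7/4 + 7/3 + 7/2 + 7/1 = 17.150.

17.15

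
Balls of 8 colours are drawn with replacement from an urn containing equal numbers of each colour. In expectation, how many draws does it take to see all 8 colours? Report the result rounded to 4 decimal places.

21.7429

Split into phases: going from k distinct to k+1 distinct takes on average 8/(8-k) draws.
E[T] = 8/8 + 8/7 + 8/6 + ... + 8/2 + 8/1 = 8·H_{8}.
H_{8} = 2.71786, so E[T] = 21.74286.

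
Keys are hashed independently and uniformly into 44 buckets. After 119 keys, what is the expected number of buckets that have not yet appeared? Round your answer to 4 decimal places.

2.8532

For each bucket, P(unseen after 119) = (43/44)^119 = 0.06485.
By linearity of expectation, E[unseen] = 44·(43/44)^119 = 2.85319.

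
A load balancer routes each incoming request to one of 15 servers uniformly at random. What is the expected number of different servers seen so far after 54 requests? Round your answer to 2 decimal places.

14.64

For each server, P(seen in 54 requests) = 1 - (14/15)^54 = 0.976.
By linearity of expectation, E[distinct seen] = 15·(1 - (14/15)^54) = 14.639.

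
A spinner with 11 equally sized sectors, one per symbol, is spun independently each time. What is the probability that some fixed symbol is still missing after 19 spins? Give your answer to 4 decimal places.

0.1635

Each spin misses the fixed symbol with probability (11-1)/11 = 10/11, independently.
P(still missing after 19) = (10/11)^19 = 0.16351.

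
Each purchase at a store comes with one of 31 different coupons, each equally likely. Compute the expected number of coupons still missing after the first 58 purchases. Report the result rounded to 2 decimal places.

For each coupon, P(unseen after 58) = (30/31)^58 = 0.149.
By linearity of expectation, E[unseen] = 31·(30/31)^58 = 4.628.

4.63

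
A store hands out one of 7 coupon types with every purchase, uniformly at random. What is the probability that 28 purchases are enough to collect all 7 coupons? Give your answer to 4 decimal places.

0.9082

By inclusion–exclusion over which coupons are missing,
P(all seen) = Σ_{j=0}^{7} (-1)^j C(7,j)((7-j)/7)^28
= 1.00000 - 0.09345 + 0.00170 - 0.00001 + 0.00000 - 0.00000 + 0.00000 - 0.00000
= 0.90824.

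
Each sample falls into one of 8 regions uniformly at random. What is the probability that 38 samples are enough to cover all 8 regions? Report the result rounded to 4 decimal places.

0.9505

Let A_i be the event that region i is missing after 38 samples. By inclusion–exclusion on the A_i,
P(all seen) = Σ_{j=0}^{8} (-1)^j C(8,j)((8-j)/8)^38
= 1.00000 - 0.05005 + 0.00050 - 0.00000 + 0.00000 - 0.00000 + 0.00000 - 0.00000 + 0.00000
= 0.95045.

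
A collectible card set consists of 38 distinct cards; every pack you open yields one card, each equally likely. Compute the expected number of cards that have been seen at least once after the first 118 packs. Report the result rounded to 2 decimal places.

For each card, P(seen in 118 packs) = 1 - (37/38)^118 = 0.957.
By linearity of expectation, E[distinct seen] = 38·(1 - (37/38)^118) = 36.366.

36.37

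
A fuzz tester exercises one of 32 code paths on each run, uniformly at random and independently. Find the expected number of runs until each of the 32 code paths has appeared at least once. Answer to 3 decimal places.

129.872

The wait to go from k to k+1 distinct code paths is geometric with mean 32/(32-k).
E[T] = 32/32 + 32/31 + 32/30 + ... + 32/2 + 32/1 = 32·H_{32}.
H_{32} = 4.0585, so E[T] = 129.8718.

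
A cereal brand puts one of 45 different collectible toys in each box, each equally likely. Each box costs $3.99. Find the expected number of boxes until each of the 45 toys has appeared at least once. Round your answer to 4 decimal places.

After k distinct toys have appeared, the next box gives a new one with probability (45-k)/45, so the expected wait for the (k+1)-th is 45/(45-k).
E[T] = 45/45 + 45/44 + 45/43 + ... + 45/2 + 45/1 = 45·H_{45}.
H_{45} = 4.39495, so E[T] = 197.77267.

197.7727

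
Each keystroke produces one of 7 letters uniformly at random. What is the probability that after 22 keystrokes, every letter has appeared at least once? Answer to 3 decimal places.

Let A_i be the event that letter i is missing after 22 keystrokes. By inclusion–exclusion on the A_i,
P(all seen) = Σ_{j=0}^{7} (-1)^j C(7,j)((7-j)/7)^22
= 1.0000 - 0.2357 + 0.0128 - 0.0002 + 0.0000 - 0.0000 + 0.0000 - 0.0000
= 0.7770.

0.777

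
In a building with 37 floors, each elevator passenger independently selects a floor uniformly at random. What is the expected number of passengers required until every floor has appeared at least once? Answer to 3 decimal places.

After k distinct floors have appeared, the next passenger gives a new one with probability (37-k)/37, so the expected wait for the (k+1)-th is 37/(37-k).
E[T] = 37/37 + 37/36 + 37/35 + ... + 37/2 + 37/1 = 37·H_{37}.
H_{37} = 4.2016, so E[T] = 155.4587.

155.459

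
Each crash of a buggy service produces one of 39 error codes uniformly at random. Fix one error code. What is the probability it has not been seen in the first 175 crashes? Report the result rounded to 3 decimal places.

0.011

Each crash misses the fixed error code with probability (39-1)/39 = 38/39, independently.
P(still missing after 175) = (38/39)^175 = 0.0106.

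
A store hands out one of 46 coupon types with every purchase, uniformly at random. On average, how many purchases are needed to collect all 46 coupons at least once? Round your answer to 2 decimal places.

Split into phases: going from k distinct to k+1 distinct takes on average 46/(46-k) purchases.
E[T] = 46/46 + 46/45 + 46/44 + ... + 46/2 + 46/1 = 46·H_{46}.
H_{46} = 4.417, so E[T] = 203.168.

203.17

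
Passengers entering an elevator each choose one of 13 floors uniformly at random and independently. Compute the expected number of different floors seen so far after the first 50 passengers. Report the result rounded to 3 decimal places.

For each floor, P(seen in 50 passengers) = 1 - (12/13)^50 = 0.9817.
By linearity of expectation, E[distinct seen] = 13·(1 - (12/13)^50) = 12.7624.

12.762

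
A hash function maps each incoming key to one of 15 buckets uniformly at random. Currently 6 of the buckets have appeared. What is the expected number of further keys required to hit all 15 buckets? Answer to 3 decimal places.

The wait to go from k to k+1 distinct buckets is geometric with mean 15/(15-k).
Sum over k = 6,...,14: E = 15/9 + 15/8 + 15/7 + ... + 15/2 + 15/1 = 42.4345.

42.435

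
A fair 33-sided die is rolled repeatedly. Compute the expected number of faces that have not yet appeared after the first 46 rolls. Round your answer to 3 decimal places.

For each face, P(unseen after 46) = (32/33)^46 = 0.2428.
By linearity of expectation, E[unseen] = 33·(32/33)^46 = 8.0126.

8.013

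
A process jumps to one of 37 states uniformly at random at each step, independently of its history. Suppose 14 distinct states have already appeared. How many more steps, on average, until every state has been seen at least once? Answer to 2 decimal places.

The wait to go from k to k+1 distinct states is geometric with mean 37/(37-k).
Sum over k = 14,...,36: E = 37/23 + 37/22 + 37/21 + ... + 37/2 + 37/1 = 138.169.

138.17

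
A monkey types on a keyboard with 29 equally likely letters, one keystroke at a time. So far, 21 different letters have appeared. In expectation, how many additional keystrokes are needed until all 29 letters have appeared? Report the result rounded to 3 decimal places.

The wait to go from k to k+1 distinct letters is geometric with mean 29/(29-k).
Sum over k = 21,...,28: E = 29/8 + 29/7 + 29/6 + ... + 29/2 + 29/1 = 78.8179.

78.818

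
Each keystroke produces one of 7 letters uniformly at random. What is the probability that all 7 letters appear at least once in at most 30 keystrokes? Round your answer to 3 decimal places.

0.932

Let A_i be the event that letter i is missing after 30 keystrokes. By inclusion–exclusion on the A_i,
P(all seen) = Σ_{j=0}^{7} (-1)^j C(7,j)((7-j)/7)^30
= 1.0000 - 0.0687 + 0.0009 - 0.0000 + 0.0000 - 0.0000 + 0.0000 - 0.0000
= 0.9322.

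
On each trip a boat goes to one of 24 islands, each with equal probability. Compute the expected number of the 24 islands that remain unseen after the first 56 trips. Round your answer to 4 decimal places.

2.2138

For each island, P(unseen after 56) = (23/24)^56 = 0.09224.
By linearity of expectation, E[unseen] = 24·(23/24)^56 = 2.21381.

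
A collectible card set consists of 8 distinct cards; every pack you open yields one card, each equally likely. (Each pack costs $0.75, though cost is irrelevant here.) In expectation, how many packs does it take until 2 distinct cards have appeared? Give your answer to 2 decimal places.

2.14

Going from k to k+1 distinct takes a geometric number of packs with mean 8/(8-k).
Sum over k = 0,...,1: E = 8/8 + 8/7 = 2.143.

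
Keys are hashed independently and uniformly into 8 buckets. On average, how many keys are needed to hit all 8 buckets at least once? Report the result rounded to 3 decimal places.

21.743

After k distinct buckets have appeared, the next key gives a new one with probability (8-k)/8, so the expected wait for the (k+1)-th is 8/(8-k).
E[T] = 8/8 + 8/7 + 8/6 + ... + 8/2 + 8/1 = 8·H_{8}.
H_{8} = 2.7179, so E[T] = 21.7429.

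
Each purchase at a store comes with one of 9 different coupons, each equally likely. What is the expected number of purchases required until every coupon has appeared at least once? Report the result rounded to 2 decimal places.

25.46

After k distinct coupons have appeared, the next purchase gives a new one with probability (9-k)/9, so the expected wait for the (k+1)-th is 9/(9-k).
E[T] = 9/9 + 9/8 + 9/7 + ... + 9/2 + 9/1 = 9·H_{9}.
H_{9} = 2.829, so E[T] = 25.461.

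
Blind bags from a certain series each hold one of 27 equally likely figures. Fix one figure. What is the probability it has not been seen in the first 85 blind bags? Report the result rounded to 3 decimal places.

0.040

Each blind bag misses the fixed figure with probability (27-1)/27 = 26/27, independently.
P(still missing after 85) = (26/27)^85 = 0.0404.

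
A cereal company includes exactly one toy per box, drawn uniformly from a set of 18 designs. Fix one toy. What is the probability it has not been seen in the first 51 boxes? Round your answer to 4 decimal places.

0.0542

On each box the fixed toy fails to appear with probability 17/18.
P(still missing after 51) = (17/18)^51 = 0.05420.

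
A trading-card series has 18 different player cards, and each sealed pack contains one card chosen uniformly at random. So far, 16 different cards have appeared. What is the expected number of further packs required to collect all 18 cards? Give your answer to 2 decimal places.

27.00

From k distinct to k+1 distinct takes on average 18/(18-k) packs.
Sum over k = 16,...,17: E = 18/2 + 18/1 = 27.000.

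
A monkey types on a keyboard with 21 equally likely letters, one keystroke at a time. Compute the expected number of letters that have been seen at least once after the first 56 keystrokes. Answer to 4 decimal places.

19.6335

For each letter, P(seen in 56 keystrokes) = 1 - (20/21)^56 = 0.93493.
By linearity of expectation, E[distinct seen] = 21·(1 - (20/21)^56) = 19.63347.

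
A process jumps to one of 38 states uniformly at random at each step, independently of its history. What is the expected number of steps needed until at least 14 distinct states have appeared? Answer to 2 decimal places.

17.17

With k distinct states already seen, the next new one arrives after an expected 38/(38-k) steps.
Sum over k = 0,...,13: E = 38/38 + 38/37 + 38/36 + ... + 38/26 + 38/25 = 17.174.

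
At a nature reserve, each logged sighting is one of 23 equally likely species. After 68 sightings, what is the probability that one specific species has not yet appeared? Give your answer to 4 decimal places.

Each sighting misses the fixed species with probability (23-1)/23 = 22/23, independently.
P(still missing after 68) = (22/23)^68 = 0.04867.

0.0487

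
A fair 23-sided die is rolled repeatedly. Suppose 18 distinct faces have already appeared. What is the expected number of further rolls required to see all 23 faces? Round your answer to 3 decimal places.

The wait to go from k to k+1 distinct faces is geometric with mean 23/(23-k).
Sum over k = 18,...,22: E = 23/5 + 23/4 + 23/3 + 23/2 + 23/1 = 52.5167.

52.517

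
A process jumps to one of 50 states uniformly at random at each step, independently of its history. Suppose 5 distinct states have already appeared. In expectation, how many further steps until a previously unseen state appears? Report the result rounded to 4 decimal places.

Each step yields a new state with probability (50-5)/50 = 45/50, so the wait is geometric with mean 50/45.
E = 50/45 = 1.11111.

1.1111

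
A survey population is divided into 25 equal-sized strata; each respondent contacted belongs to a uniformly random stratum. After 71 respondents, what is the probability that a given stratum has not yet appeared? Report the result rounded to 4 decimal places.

0.0551

Each respondent misses the fixed stratum with probability (25-1)/25 = 24/25, independently.
P(still missing after 71) = (24/25)^71 = 0.05511.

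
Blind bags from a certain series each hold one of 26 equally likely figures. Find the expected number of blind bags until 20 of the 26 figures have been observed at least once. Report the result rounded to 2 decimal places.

Going from k to k+1 distinct takes a geometric number of blind bags with mean 26/(26-k).
Sum over k = 0,...,19: E = 26/26 + 26/25 + 26/24 + ... + 26/8 + 26/7 = 36.515.

36.51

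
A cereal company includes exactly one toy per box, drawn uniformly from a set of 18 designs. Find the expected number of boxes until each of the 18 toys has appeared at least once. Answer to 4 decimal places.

62.9119

Split into phases: going from k distinct to k+1 distinct takes on average 18/(18-k) boxes.
E[T] = 18/18 + 18/17 + 18/16 + ... + 18/2 + 18/1 = 18·H_{18}.
H_{18} = 3.49511, so E[T] = 62.91195.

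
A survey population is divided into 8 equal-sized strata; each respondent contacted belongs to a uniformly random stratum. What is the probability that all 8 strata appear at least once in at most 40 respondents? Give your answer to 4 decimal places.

0.9620

By inclusion–exclusion over which strata are missing,
P(all seen) = Σ_{j=0}^{8} (-1)^j C(8,j)((8-j)/8)^40
= 1.00000 - 0.03832 + 0.00028 - 0.00000 + 0.00000 - 0.00000 + 0.00000 - 0.00000 + 0.00000
= 0.96196.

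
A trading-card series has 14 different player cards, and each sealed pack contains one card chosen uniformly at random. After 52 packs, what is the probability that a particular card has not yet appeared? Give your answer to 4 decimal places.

0.0212

On each pack the fixed card fails to appear with probability 13/14.
P(still missing after 52) = (13/14)^52 = 0.02120.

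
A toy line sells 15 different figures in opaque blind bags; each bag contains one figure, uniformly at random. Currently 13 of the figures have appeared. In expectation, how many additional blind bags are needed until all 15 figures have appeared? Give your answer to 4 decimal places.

With k distinct figures already seen, the next new one takes an expected 15/(15-k) blind bags.
Sum over k = 13,...,14: E = 15/2 + 15/1 = 22.50000.

22.5000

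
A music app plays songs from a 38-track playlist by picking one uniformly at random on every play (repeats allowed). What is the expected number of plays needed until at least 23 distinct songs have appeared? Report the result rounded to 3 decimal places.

Going from k to k+1 distinct takes a geometric number of plays with mean 38/(38-k).
Sum over k = 0,...,22: E = 38/38 + 38/37 + 38/36 + ... + 38/17 + 38/16 = 34.5676.

34.568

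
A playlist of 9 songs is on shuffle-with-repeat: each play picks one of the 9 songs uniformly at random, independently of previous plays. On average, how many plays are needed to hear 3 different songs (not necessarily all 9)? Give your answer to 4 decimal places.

With k distinct songs already seen, the next new one arrives after an expected 9/(9-k) plays.
Sum over k = 0,...,2: E = 9/9 + 9/8 + 9/7 = 3.41071.

3.4107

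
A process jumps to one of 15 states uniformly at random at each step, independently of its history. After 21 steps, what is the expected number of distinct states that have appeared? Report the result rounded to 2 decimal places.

For each state, P(seen in 21 steps) = 1 - (14/15)^21 = 0.765.
By linearity of expectation, E[distinct seen] = 15·(1 - (14/15)^21) = 11.477.

11.48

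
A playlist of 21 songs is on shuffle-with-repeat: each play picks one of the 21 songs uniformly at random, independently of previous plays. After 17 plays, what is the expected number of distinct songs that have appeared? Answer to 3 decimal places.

For each song, P(seen in 17 plays) = 1 - (20/21)^17 = 0.5637.
By linearity of expectation, E[distinct seen] = 21·(1 - (20/21)^17) = 11.8378.

11.838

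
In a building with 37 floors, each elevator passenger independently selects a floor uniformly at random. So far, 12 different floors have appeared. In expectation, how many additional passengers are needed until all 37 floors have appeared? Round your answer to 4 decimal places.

The wait to go from k to k+1 distinct floors is geometric with mean 37/(37-k).
Sum over k = 12,...,36: E = 37/25 + 37/24 + 37/23 + ... + 37/2 + 37/1 = 141.19045.

141.1905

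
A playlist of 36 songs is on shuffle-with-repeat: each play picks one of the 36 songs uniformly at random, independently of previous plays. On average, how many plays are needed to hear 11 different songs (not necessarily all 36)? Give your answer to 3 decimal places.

12.910

Going from k to k+1 distinct takes a geometric number of plays with mean 36/(36-k).
Sum over k = 0,...,10: E = 36/36 + 36/35 + 36/34 + ... + 36/27 + 36/26 = 12.9096.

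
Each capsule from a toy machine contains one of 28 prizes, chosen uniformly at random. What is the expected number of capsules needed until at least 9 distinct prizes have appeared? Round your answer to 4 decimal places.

10.6241

Going from k to k+1 distinct takes a geometric number of capsules with mean 28/(28-k).
Sum over k = 0,...,8: E = 28/28 + 28/27 + 28/26 + ... + 28/21 + 28/20 = 10.62408.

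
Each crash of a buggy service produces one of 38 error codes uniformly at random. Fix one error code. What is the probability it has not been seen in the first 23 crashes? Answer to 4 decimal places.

Each crash misses the fixed error code with probability (38-1)/38 = 37/38, independently.
P(still missing after 23) = (37/38)^23 = 0.54152.

0.5415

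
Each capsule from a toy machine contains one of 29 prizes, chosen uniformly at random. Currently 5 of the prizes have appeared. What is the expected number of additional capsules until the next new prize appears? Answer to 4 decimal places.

1.2083

Each capsule yields a new prize with probability (29-5)/29 = 24/29, so the wait is geometric with mean 29/24.
E = 29/24 = 1.20833.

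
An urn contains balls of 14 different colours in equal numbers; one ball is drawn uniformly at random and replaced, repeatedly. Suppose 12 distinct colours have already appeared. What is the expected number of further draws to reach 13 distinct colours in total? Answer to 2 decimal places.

7.00

With k distinct colours already seen, the next new one takes an expected 14/(14-k) draws.
Only the k = 12 term is needed: E = 14/2 = 7.000.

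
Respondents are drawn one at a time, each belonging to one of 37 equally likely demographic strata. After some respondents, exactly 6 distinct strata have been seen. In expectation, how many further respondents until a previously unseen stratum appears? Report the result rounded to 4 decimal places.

1.1935

The number of respondents until the next new stratum is geometric with success probability 31/37, so its mean is 37/31.
E = 37/31 = 1.19355.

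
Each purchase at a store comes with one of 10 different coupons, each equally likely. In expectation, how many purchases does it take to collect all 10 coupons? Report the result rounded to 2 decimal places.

After k distinct coupons have appeared, the next purchase gives a new one with probability (10-k)/10, so the expected wait for the (k+1)-th is 10/(10-k).
E[T] = 10/10 + 10/9 + 10/8 + ... + 10/2 + 10/1 = 10·H_{10}.
H_{10} = 2.929, so E[T] = 29.290.

29.29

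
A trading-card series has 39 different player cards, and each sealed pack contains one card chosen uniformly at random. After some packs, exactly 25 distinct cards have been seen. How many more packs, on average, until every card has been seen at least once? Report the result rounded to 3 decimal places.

126.811

From k distinct to k+1 distinct takes on average 39/(39-k) packs.
Sum over k = 25,...,38: E = 39/14 + 39/13 + 39/12 + ... + 39/2 + 39/1 = 126.8109.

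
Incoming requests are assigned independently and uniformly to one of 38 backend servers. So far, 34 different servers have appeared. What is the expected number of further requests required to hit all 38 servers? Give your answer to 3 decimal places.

79.167

With k distinct servers already seen, the next new one takes an expected 38/(38-k) requests.
Sum over k = 34,...,37: E = 38/4 + 38/3 + 38/2 + 38/1 = 79.1667.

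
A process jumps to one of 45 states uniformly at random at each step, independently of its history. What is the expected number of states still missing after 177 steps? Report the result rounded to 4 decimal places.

0.8428

For each state, P(unseen after 177) = (44/45)^177 = 0.01873.
By linearity of expectation, E[unseen] = 45·(44/45)^177 = 0.84279.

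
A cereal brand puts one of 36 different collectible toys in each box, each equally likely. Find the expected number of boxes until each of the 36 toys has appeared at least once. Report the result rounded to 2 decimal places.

After k distinct toys have appeared, the next box gives a new one with probability (36-k)/36, so the expected wait for the (k+1)-th is 36/(36-k).
E[T] = 36/36 + 36/35 + 36/34 + ... + 36/2 + 36/1 = 36·H_{36}.
H_{36} = 4.175, so E[T] = 150.284.

150.28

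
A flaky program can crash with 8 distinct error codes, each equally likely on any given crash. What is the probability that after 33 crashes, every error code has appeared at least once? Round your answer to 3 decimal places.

0.905

By inclusion–exclusion over which error codes are missing,
P(all seen) = Σ_{j=0}^{8} (-1)^j C(8,j)((8-j)/8)^33
= 1.0000 - 0.0976 + 0.0021 - 0.0000 + 0.0000 - 0.0000 + 0.0000 - 0.0000 + 0.0000
= 0.9045.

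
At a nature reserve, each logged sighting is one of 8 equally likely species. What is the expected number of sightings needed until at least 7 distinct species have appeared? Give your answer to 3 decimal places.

13.743

With k distinct species already seen, the next new one arrives after an expected 8/(8-k) sightings.
Sum over k = 0,...,6: E = 8/8 + 8/7 + 8/6 + ... + 8/3 + 8/2 = 13.7429.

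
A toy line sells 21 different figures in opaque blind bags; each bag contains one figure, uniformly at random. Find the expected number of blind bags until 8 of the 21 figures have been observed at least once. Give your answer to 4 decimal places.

9.7697

Going from k to k+1 distinct takes a geometric number of blind bags with mean 21/(21-k).
Sum over k = 0,...,7: E = 21/21 + 21/20 + 21/19 + ... + 21/15 + 21/14 = 9.76972.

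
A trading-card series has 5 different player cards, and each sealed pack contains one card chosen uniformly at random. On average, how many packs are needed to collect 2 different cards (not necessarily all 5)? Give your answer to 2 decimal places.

2.25

Going from k to k+1 distinct takes a geometric number of packs with mean 5/(5-k).
Sum over k = 0,...,1: E = 5/5 + 5/4 = 2.250.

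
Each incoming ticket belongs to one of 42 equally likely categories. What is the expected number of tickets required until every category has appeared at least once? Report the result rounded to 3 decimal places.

181.723

After k distinct categories have appeared, the next ticket gives a new one with probability (42-k)/42, so the expected wait for the (k+1)-th is 42/(42-k).
E[T] = 42/42 + 42/41 + 42/40 + ... + 42/2 + 42/1 = 42·H_{42}.
H_{42} = 4.3267, so E[T] = 181.7232.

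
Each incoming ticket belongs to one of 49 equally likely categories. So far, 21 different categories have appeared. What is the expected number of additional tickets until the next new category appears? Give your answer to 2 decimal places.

Each ticket yields a new category with probability (49-21)/49 = 28/49, so the wait is geometric with mean 49/28.
E = 49/28 = 1.750.

1.75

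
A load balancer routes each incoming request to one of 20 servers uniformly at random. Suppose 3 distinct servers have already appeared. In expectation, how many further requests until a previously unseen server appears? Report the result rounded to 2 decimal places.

The number of requests until the next new server is geometric with success probability 17/20, so its mean is 20/17.
E = 20/17 = 1.176.

1.18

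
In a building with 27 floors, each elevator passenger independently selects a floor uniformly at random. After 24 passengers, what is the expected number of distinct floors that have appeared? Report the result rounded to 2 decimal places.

For each floor, P(seen in 24 passengers) = 1 - (26/27)^24 = 0.596.
By linearity of expectation, E[distinct seen] = 27·(1 - (26/27)^24) = 16.086.

16.09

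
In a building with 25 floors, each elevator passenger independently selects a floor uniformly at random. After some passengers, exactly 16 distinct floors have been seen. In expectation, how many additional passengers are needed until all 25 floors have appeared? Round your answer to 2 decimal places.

The wait to go from k to k+1 distinct floors is geometric with mean 25/(25-k).
Sum over k = 16,...,24: E = 25/9 + 25/8 + 25/7 + ... + 25/2 + 25/1 = 70.724.

70.72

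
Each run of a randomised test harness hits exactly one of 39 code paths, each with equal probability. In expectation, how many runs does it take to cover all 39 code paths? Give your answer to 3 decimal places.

165.888

After k distinct code paths have appeared, the next run gives a new one with probability (39-k)/39, so the expected wait for the (k+1)-th is 39/(39-k).
E[T] = 39/39 + 39/38 + 39/37 + ... + 39/2 + 39/1 = 39·H_{39}.
H_{39} = 4.2535, so E[T] = 165.8882.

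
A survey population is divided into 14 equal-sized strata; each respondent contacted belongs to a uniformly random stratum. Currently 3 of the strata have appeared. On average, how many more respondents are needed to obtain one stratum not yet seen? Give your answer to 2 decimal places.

The number of respondents until the next new stratum is geometric with success probability 11/14, so its mean is 14/11.
E = 14/11 = 1.273.

1.27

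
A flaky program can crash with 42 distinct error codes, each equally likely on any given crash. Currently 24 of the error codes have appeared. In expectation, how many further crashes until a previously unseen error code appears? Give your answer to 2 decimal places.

2.33

Each crash yields a new error code with probability (42-24)/42 = 18/42, so the wait is geometric with mean 42/18.
E = 42/18 = 2.333.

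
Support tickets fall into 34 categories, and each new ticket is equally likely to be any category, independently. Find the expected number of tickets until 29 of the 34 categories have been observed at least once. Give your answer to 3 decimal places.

With k distinct categories already seen, the next new one arrives after an expected 34/(34-k) tickets.
Sum over k = 0,...,28: E = 34/34 + 34/33 + 34/32 + ... + 34/7 + 34/6 = 62.3858.

62.386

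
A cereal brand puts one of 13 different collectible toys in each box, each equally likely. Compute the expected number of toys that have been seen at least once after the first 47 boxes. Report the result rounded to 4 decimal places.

12.6979

For each toy, P(seen in 47 boxes) = 1 - (12/13)^47 = 0.97676.
By linearity of expectation, E[distinct seen] = 13·(1 - (12/13)^47) = 12.69792.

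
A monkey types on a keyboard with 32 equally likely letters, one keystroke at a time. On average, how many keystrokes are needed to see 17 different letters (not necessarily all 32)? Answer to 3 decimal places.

With k distinct letters already seen, the next new one arrives after an expected 32/(32-k) keystrokes.
Sum over k = 0,...,16: E = 32/32 + 32/31 + 32/30 + ... + 32/17 + 32/16 = 23.6885.

23.689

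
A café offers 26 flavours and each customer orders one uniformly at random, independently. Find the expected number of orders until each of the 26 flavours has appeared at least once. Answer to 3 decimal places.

100.215

After k distinct flavours have appeared, the next order gives a new one with probability (26-k)/26, so the expected wait for the (k+1)-th is 26/(26-k).
E[T] = 26/26 + 26/25 + 26/24 + ... + 26/2 + 26/1 = 26·H_{26}.
H_{26} = 3.8544, so E[T] = 100.2149.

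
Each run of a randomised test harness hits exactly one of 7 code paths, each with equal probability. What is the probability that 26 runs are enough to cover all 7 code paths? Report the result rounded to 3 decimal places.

By inclusion–exclusion over which code paths are missing,
P(all seen) = Σ_{j=0}^{7} (-1)^j C(7,j)((7-j)/7)^26
= 1.0000 - 0.1272 + 0.0033 - 0.0000 + 0.0000 - 0.0000 + 0.0000 - 0.0000
= 0.8761.

0.876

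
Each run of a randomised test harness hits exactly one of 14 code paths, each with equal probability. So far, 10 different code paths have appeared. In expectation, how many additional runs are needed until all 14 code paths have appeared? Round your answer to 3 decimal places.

29.167

With k distinct code paths already seen, the next new one takes an expected 14/(14-k) runs.
Sum over k = 10,...,13: E = 14/4 + 14/3 + 14/2 + 14/1 = 29.1667.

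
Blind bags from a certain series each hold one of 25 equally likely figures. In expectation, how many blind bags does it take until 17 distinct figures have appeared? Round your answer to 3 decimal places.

27.453

With k distinct figures already seen, the next new one arrives after an expected 25/(25-k) blind bags.
Sum over k = 0,...,16: E = 25/25 + 25/24 + 25/23 + ... + 25/10 + 25/9 = 27.4525.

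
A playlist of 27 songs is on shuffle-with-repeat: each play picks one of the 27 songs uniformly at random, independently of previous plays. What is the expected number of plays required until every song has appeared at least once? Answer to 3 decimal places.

The wait to go from k to k+1 distinct songs is geometric with mean 27/(27-k).
E[T] = 27/27 + 27/26 + 27/25 + ... + 27/2 + 27/1 = 27·H_{27}.
H_{27} = 3.8915, so E[T] = 105.0693.

105.069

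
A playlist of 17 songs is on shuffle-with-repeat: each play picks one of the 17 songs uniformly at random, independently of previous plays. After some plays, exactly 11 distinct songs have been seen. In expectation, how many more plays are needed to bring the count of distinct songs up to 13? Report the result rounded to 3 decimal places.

6.233

The wait to go from k to k+1 distinct songs is geometric with mean 17/(17-k).
Sum over k = 11,...,12: E = 17/6 + 17/5 = 6.2333.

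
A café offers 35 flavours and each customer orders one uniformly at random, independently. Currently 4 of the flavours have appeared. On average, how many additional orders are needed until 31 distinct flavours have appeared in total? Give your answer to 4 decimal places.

68.0369

With k distinct flavours already seen, the next new one takes an expected 35/(35-k) orders.
Sum over k = 4,...,30: E = 35/31 + 35/30 + 35/29 + ... + 35/6 + 35/5 = 68.03692.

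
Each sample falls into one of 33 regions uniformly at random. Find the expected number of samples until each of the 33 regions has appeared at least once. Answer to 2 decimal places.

134.93

After k distinct regions have appeared, the next sample gives a new one with probability (33-k)/33, so the expected wait for the (k+1)-th is 33/(33-k).
E[T] = 33/33 + 33/32 + 33/31 + ... + 33/2 + 33/1 = 33·H_{33}.
H_{33} = 4.089, so E[T] = 134.930.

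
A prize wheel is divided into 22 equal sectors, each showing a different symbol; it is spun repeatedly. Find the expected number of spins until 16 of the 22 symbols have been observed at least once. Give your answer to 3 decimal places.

27.298

Going from k to k+1 distinct takes a geometric number of spins with mean 22/(22-k).
Sum over k = 0,...,15: E = 22/22 + 22/21 + 22/20 + ... + 22/8 + 22/7 = 27.2979.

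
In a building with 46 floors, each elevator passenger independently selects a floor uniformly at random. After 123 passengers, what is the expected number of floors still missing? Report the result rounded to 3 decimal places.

For each floor, P(unseen after 123) = (45/46)^123 = 0.0670.
By linearity of expectation, E[unseen] = 46·(45/46)^123 = 3.0809.

3.081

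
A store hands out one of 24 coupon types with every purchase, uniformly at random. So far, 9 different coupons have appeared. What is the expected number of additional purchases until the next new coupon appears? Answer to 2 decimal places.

The number of purchases until the next new coupon is geometric with success probability 15/24, so its mean is 24/15.
E = 24/15 = 1.600.

1.60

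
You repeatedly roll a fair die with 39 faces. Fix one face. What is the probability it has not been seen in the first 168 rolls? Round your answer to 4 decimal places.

On each roll the fixed face fails to appear with probability 38/39.
P(still missing after 168) = (38/39)^168 = 0.01273.

0.0127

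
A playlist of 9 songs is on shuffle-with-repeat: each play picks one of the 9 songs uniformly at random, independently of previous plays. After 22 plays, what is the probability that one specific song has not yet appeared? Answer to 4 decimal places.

On each play the fixed song fails to appear with probability 8/9.
P(still missing after 22) = (8/9)^22 = 0.07493.

0.0749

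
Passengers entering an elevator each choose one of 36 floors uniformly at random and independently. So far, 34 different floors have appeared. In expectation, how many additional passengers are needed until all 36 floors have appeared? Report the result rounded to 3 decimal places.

With k distinct floors already seen, the next new one takes an expected 36/(36-k) passengers.
Sum over k = 34,...,35: E = 36/2 + 36/1 = 54.0000.

54.000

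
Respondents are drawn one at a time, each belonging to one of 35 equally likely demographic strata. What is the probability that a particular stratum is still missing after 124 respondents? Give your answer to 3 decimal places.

0.027

Each respondent misses the fixed stratum with probability (35-1)/35 = 34/35, independently.
P(still missing after 124) = (34/35)^124 = 0.0275.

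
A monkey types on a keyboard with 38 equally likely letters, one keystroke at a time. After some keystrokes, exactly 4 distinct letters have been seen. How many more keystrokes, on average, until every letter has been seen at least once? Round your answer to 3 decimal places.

From k distinct to k+1 distinct takes on average 38/(38-k) keystrokes.
Sum over k = 4,...,37: E = 38/34 + 38/33 + 38/32 + ... + 38/2 + 38/1 = 156.4920.

156.492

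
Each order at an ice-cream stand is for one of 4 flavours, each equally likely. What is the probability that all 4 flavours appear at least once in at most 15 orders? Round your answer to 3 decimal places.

By inclusion–exclusion over which flavours are missing,
P(all seen) = Σ_{j=0}^{4} (-1)^j C(4,j)((4-j)/4)^15
= 1.0000 - 0.0535 + 0.0002 - 0.0000 + 0.0000
= 0.9467.

0.947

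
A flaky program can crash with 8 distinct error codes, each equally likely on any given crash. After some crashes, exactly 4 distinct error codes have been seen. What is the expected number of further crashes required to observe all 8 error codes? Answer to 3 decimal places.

16.667

The wait to go from k to k+1 distinct error codes is geometric with mean 8/(8-k).
Sum over k = 4,...,7: E = 8/4 + 8/3 + 8/2 + 8/1 = 16.6667.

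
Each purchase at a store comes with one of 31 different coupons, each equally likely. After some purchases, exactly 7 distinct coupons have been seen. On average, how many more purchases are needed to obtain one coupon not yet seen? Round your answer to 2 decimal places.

1.29

The number of purchases until the next new coupon is geometric with success probability 24/31, so its mean is 31/24.
E = 31/24 = 1.292.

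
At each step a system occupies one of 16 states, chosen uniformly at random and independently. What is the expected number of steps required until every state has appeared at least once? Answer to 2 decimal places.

54.09

The wait to go from k to k+1 distinct states is geometric with mean 16/(16-k).
E[T] = 16/16 + 16/15 + 16/14 + ... + 16/2 + 16/1 = 16·H_{16}.
H_{16} = 3.381, so E[T] = 54.092.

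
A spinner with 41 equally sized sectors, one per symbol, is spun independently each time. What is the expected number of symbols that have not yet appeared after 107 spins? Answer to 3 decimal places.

2.920

For each symbol, P(unseen after 107) = (40/41)^107 = 0.0712.
By linearity of expectation, E[unseen] = 41·(40/41)^107 = 2.9196.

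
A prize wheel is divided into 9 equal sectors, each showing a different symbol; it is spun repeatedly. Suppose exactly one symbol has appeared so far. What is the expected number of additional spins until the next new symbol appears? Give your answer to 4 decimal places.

The number of spins until the next new symbol is geometric with success probability 8/9, so its mean is 9/8.
E = 9/8 = 1.12500.

1.1250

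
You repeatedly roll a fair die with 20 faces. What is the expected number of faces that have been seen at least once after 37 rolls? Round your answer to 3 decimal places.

For each face, P(seen in 37 rolls) = 1 - (19/20)^37 = 0.8501.
By linearity of expectation, E[distinct seen] = 20·(1 - (19/20)^37) = 17.0022.

17.002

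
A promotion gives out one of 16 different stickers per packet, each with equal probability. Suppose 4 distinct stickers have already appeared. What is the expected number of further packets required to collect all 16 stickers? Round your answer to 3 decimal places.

The wait to go from k to k+1 distinct stickers is geometric with mean 16/(16-k).
Sum over k = 4,...,15: E = 16/12 + 16/11 + 16/10 + ... + 16/2 + 16/1 = 49.6514.

49.651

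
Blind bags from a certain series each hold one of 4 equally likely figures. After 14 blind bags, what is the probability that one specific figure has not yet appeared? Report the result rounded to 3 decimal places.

0.018

Each blind bag misses the fixed figure with probability (4-1)/4 = 3/4, independently.
P(still missing after 14) = (3/4)^14 = 0.0178.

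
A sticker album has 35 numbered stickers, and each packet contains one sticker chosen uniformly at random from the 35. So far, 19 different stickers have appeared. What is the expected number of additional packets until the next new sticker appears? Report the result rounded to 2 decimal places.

The number of packets until the next new sticker is geometric with success probability 16/35, so its mean is 35/16.
E = 35/16 = 2.188.

2.19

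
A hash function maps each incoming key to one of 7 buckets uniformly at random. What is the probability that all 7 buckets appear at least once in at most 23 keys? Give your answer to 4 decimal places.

Let A_i be the event that bucket i is missing after 23 keys. By inclusion–exclusion on the A_i,
P(all seen) = Σ_{j=0}^{7} (-1)^j C(7,j)((7-j)/7)^23
= 1.00000 - 0.20199 + 0.00915 - 0.00009 + 0.00000 - 0.00000 + 0.00000 - 0.00000
= 0.80707.

0.8071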